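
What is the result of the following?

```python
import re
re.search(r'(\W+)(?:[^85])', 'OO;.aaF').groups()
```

(';.',)

The match spans [2:5] → ';.a'.
Captured: group 1 = ';.'.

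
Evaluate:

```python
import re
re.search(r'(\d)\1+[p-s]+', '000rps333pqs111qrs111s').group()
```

'000rps'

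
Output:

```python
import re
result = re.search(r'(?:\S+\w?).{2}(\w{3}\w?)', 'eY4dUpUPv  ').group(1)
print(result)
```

UPv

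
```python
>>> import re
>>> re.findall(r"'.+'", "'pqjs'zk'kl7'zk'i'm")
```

["'pqjs'zk'kl7'zk'i'"]

Matches: at [0:18] → "'pqjs'zk'kl7'zk'i'".
`findall` yields the raw match text (1 of them) because the pattern has no groups.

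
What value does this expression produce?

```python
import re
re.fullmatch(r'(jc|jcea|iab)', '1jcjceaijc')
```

None

For `fullmatch`, every character of the input must be accounted for by the pattern.
Here the pattern can't cover the whole string, so the call returns None.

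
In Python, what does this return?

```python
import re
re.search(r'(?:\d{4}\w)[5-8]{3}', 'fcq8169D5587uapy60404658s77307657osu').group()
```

Pattern: exactly 4 of a digit, then a word character (non-capturing group); then exactly 3 of a character in [5-8].
The match spans [3:11] → '8169D558'.

'8169D558'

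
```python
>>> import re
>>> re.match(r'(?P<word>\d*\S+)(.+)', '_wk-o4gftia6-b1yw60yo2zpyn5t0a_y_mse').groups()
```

The pattern matches zero or more of a digit, then one or more of a non-whitespace character (captured as 'word'); then one or more of any character (captured).
`match` is anchored at position 0; if the pattern doesn't fit there, it returns None.
The match spans [0:36] → '_wk-o4gftia6-b1yw60yo2zpyn5t0a_y_mse'.
Captured: group 1 = '_wk-o4gftia6-b1yw60yo2zpyn5t0a_y_ms', group 2 = 'e'.

('_wk-o4gftia6-b1yw60yo2zpyn5t0a_y_ms', 'e')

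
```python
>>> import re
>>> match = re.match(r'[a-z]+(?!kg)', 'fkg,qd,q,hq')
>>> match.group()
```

'fkg'

The negative lookaround is zero-width — it rules out positions where the adjacent text would match, without consuming anything.
`re.match` only tries the pattern at the start of the string.
The match spans [0:3] → 'fkg'.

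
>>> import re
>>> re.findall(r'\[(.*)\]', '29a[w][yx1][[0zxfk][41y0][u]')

['w][yx1][[0zxfk][41y0][u']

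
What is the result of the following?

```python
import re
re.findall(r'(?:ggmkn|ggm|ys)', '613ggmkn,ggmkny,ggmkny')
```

['ggmkn', 'ggmkn', 'ggmkn']

Alternation isn't longest-match — the leftmost alternative that fits at this position is chosen.
With no groups in the pattern, `findall` gives back each whole match — 3 here.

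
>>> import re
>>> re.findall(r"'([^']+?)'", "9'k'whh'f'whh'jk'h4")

Walking the string: at [1:4] match "'k'", group 1 = 'k'; at [7:10] match "'f'", group 1 = 'f'; at [13:17] match "'jk'", group 1 = 'jk'.
Because there's exactly one group, `findall` drops the full match and keeps group 1 from each hit.

['k', 'f', 'jk']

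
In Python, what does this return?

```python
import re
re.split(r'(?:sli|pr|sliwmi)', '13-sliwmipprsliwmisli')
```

['13-', 'wmip', '', 'wmi', '']

Alternation tries branches left to right and keeps the first one that lets the overall match succeed at that position.
Matches to split on: at [3:6] → 'sli'; at [10:12] → 'pr'; at [12:15] → 'sli'; at [18:21] → 'sli'.
The string is cut at each match, leaving 5 pieces.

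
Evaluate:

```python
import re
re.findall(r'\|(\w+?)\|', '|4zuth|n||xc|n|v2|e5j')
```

['4zuth', 'xc', 'v2']

Matches: at [0:7] match '|4zuth|', group 1 = '4zuth'; at [9:13] match '|xc|', group 1 = 'xc'; at [14:18] match '|v2|', group 1 = 'v2'.
With a single group, `findall` returns only what that group captured — 3 items.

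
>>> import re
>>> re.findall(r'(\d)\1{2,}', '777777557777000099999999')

['7', '7', '0', '9']

A backreference is literal: `\1` must see the identical characters the first group matched.
With a single group, `findall` returns only what that group captured — 4 items.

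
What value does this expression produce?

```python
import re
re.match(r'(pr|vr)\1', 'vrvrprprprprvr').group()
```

'vrvr'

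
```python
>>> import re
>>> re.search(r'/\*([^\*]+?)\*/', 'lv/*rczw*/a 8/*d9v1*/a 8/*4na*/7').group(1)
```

`search` walks the string left to right and returns the first match it finds.
The match spans [2:10] → '/*rczw*/'.
Captured: group 1 = 'rczw'.

'rczw'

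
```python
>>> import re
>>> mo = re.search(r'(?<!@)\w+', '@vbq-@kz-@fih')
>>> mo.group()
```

'bq'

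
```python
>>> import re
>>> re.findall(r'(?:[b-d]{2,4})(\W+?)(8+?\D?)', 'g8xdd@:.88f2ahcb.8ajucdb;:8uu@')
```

[('@:.', '8'), ('.', '8a'), (';:', '8u')]

With the lazy modifier that quantifier settles for the fewest repetitions that let the rest of the pattern succeed (the atoms after it are unaffected and can still be greedy).
2 groups means each result is a tuple of 2 captured strings — 3 here.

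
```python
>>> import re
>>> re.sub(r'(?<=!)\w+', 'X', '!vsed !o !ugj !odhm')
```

Because the assertion is zero-width, the text it checks is not consumed and won't appear in the result.
Every occurrence is swapped for 'X'.

'!X !X !X !X'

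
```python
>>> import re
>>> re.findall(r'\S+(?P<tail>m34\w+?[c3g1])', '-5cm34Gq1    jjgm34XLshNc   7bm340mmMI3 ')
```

This matches one or more of a non-whitespace character; then the literal 'm34', then one or more of a word character (lazy), then one of [c3g1] (captured as 'tail').
Because there's exactly one group, `findall` drops the full match and keeps group 1 from each hit.

['m34Gq1', 'm34XLshNc', 'm340mmMI3']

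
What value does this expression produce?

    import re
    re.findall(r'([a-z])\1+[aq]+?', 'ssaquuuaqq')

['s', 'u']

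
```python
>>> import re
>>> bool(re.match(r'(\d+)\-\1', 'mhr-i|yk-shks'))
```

False

A backreference is literal: `\1` must see the identical characters the first group matched.
`re.match` only tries the pattern at the start of the string.
Here position 0 doesn't satisfy it, so the call returns None, and `bool(None)` is False.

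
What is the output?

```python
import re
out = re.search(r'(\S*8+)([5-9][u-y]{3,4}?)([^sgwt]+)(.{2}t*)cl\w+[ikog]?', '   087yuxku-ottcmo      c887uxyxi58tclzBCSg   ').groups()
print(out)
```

('c88', '7uxy', 'xi5', '8t')

This matches zero or more of a non-whitespace character, then one or more of the literal '8' (captured); then a character in [5-9], then 3 to 4 of a character in [u-y] (lazy) (captured); then one or more of any character except [sgwt] (captured); then exactly 2 of any character, then zero or more of the literal 't' (captured); then the literal 'cl', then one or more of a word character; then optionally one of [ikog].
A `+?`/`*?`/`{m,n}?` starts at its minimum and grows only as far as needed for what follows to match.
`search` walks the string left to right and returns the first match it finds.
The match spans [24:43] → 'c887uxyxi58tclzBCSg'.
Captured: group 1 = 'c88', group 2 = '7uxy', group 3 = 'xi5', group 4 = '8t'.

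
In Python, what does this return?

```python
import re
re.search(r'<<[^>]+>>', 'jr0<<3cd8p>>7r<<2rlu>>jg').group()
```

'<<3cd8p>>'

The match spans [3:12] → '<<3cd8p>>'.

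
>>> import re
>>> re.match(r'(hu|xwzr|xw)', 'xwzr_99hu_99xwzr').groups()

('xwzr',)

The match spans [0:4] → 'xwzr'.
Captured: group 1 = 'xwzr'.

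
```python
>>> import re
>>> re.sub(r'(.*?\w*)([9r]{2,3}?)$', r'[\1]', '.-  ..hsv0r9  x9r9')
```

Pattern: zero or more of any character (lazy), then zero or more of a word character (captured); then 2 to 3 of one of [9r] (lazy) (captured); then anchored at the end.
Matches: at [0:18] → '.-  ..hsv0r9  x9r9'.
The replacement refers to a captured group, so each match is rewritten using its own captured text.

'[.-  ..hsv0r9  x9]'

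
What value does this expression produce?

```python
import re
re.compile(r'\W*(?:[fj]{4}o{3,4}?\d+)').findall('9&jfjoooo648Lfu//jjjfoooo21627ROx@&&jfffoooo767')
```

['//jjjfoooo21627', '@&&jfffoooo767']

The pattern matches zero or more of a non-word character; then exactly 4 of one of [fj], then 3 to 4 of the literal 'o' (lazy), then one or more of a digit (non-capturing group).
Matches: at [15:30] → '//jjjfoooo21627'; at [33:47] → '@&&jfffoooo767'.
No capturing groups, so `findall` returns the 2 full match strings.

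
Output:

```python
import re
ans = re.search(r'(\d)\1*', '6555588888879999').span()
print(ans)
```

`\1` is not a pattern — it's the concrete string captured by group 1, re-applied verbatim.
`re.search` tries every starting position until one works.
The match spans [0:1] → '6'.
Captured: group 1 = '6'.

(0, 1)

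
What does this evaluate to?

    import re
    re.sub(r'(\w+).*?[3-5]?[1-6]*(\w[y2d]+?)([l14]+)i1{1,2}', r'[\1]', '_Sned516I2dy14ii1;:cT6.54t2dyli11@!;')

Pattern: one or more of a word character (captured); then zero or more of any character (lazy), then optionally a character in [3-5], then zero or more of a character in [1-6]; then a word character, then one or more of one of [y2d] (lazy) (captured); then one or more of one of [l14] (captured); then the literal 'i', then 1 to 2 of the literal '1'.
The replacement refers to a captured group, so each match is rewritten using its own captured text.

'[_Sned516I2dy14ii1]@!;'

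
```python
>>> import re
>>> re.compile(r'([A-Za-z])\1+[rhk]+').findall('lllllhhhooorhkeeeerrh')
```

['l', 'o', 'e']

`\1` has to match the exact text group 1 already captured.
With a single group, `findall` returns only what that group captured — 3 items.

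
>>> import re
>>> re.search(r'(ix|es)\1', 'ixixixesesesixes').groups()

`\1` has to match the exact text group 1 already captured.
Unlike `match`, `search` isn't anchored — it looks for the pattern anywhere in the string.
The match spans [0:4] → 'ixix'.
Captured: group 1 = 'ix'.

('ix',)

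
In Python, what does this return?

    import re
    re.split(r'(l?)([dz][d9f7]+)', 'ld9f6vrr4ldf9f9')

['', 'l', 'd9f', '6vrr4', 'l', 'df9f9', '']

The pattern matches optionally a literal 'l' (captured); then one of [dz], then one or more of one of [d9f7] (captured).
Matches to split on: at [0:4] → 'ld9f'; at [9:15] → 'ldf9f9'.
Because the pattern has a capturing group, `split` also inserts each captured text between the pieces.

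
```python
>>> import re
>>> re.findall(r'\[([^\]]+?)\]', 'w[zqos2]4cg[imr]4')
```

['zqos2', 'imr']

One capturing group, so `findall` returns just the captured substring from each match — 2 in all.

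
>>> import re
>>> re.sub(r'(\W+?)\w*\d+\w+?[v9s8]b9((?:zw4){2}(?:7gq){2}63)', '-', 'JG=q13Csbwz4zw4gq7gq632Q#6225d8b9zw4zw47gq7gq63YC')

This matches one or more of a non-word character (lazy) (captured); then zero or more of a word character, then one or more of a digit; then one or more of a word character (lazy), then one of [v9s8], then the literal 'b9'; then the literal 'zw4' repeated 2 times, then the literal '7gq' repeated 2 times, then the literal '63' (captured).
Matches: at [24:47] → '#6225d8b9zw4zw47gq7gq63'.
Every occurrence is swapped for '-'.

'JG=q13Csbwz4zw4gq7gq632Q-YC'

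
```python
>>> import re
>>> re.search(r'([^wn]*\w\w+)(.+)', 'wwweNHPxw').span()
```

The pattern matches zero or more of any character except [wn], then a word character, then one or more of a word character (captured); then one or more of any character (captured).
`re.search` tries every starting position until one works.
The match spans [0:9] → 'wwweNHPxw'.
Captured: group 1 = 'wwweNHPx', group 2 = 'w'.

(0, 9)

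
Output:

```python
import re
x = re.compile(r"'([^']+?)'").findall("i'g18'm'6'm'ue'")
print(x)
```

Matches: at [1:6] match "'g18'", group 1 = 'g18'; at [7:10] match "'6'", group 1 = '6'; at [11:15] match "'ue'", group 1 = 'ue'.
One capturing group, so `findall` returns just the captured substring from each match — 3 in all.

['g18', '6', 'ue']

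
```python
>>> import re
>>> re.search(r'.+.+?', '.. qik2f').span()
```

(0, 8)

The pattern matches one or more of any character; then one or more of any character (lazy).
`re.search` scans for the first position where the pattern succeeds.
The match spans [0:8] → '.. qik2f'.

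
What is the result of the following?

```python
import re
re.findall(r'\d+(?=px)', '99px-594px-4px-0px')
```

['99', '594', '4', '0']

The lookaround is zero-width — it requires the adjacent text to match without consuming it, so the asserted text isn't part of the match.
Scanning left to right: at [0:2] → '99'; at [5:8] → '594'; at [11:12] → '4'; at [15:16] → '0'.
No capturing groups, so `findall` returns the 4 full match strings.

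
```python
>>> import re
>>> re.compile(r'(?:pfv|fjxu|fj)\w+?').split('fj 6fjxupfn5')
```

`|` is ordered: at each position the engine commits to the first alternative that works.
`split` removes every match and returns the 2 fragments in between.

['fj 6', 'fn5']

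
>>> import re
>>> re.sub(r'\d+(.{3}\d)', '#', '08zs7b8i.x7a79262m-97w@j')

'#b#a#w@j'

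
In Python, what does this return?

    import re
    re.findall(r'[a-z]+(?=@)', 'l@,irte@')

['l', 'irte']

Because the assertion is zero-width, the text it checks is not consumed and won't appear in the result.
Walking the string: at [0:1] → 'l'; at [3:7] → 'irte'.
`findall` yields the raw match text (2 of them) because the pattern has no groups.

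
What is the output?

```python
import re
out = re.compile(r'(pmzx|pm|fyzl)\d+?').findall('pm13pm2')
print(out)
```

Scanning left to right: at [0:3] match 'pm1', group 1 = 'pm'; at [4:7] match 'pm2', group 1 = 'pm'.
Because there's exactly one group, `findall` drops the full match and keeps group 1 from each hit.

['pm', 'pm']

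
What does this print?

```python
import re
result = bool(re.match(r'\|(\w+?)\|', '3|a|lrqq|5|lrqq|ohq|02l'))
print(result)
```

False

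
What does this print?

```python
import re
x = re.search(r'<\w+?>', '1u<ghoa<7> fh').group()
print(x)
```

<7>

`re.search` tries every starting position until one works.
The match spans [7:10] → '<7>'.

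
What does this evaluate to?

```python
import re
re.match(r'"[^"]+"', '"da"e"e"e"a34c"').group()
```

`re.match` won't scan ahead — the pattern has to work from the very first character.
The match spans [0:4] → '"da"'.

'"da"'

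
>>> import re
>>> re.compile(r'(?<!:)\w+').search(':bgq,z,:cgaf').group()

'gq'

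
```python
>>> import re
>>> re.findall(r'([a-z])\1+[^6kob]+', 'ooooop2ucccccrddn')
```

['o']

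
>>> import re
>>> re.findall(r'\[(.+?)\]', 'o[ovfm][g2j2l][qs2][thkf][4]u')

Lazy quantifiers expand one character at a time until the remainder of the pattern can match.
Scanning left to right: at [1:7] match '[ovfm]', group 1 = 'ovfm'; at [7:14] match '[g2j2l]', group 1 = 'g2j2l'; at [14:19] match '[qs2]', group 1 = 'qs2'; at [19:25] match '[thkf]', group 1 = 'thkf'; at [25:28] match '[4]', group 1 = '4'.
With a single group, `findall` returns only what that group captured — 5 items.

['ovfm', 'g2j2l', 'qs2', 'thkf', '4']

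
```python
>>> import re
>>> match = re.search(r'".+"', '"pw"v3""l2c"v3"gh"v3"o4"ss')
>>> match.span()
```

(0, 24)

The match spans [0:24] → '"pw"v3""l2c"v3"gh"v3"o4"'.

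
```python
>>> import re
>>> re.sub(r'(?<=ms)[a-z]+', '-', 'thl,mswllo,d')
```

The `(?=…)`/`(?<=…)` assertion just peeks at neighbouring text; it doesn't advance the match position.
Matches: at [6:10] → 'wllo'.
Every occurrence is swapped for '-'.

'thl,ms-,d'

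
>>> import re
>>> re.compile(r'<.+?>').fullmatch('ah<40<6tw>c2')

`re.fullmatch` requires the pattern to consume the entire string.
Here the string isn't matched end-to-end, so the call returns None.

None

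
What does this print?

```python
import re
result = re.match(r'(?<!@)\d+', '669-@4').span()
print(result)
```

(0, 3)

`re.match` won't scan ahead — the pattern has to work from the very first character.
The match spans [0:3] → '669'.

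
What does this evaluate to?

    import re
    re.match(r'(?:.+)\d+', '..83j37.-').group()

'..83j37'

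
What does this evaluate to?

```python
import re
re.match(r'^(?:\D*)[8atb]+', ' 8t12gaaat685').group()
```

' 8t'

With `match`, the pattern is implicitly anchored at the beginning.
The match spans [0:3] → ' 8t'.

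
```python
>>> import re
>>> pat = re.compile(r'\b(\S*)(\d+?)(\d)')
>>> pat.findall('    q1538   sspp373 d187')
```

[('q15', '3', '8'), ('sspp3', '7', '3'), ('d1', '8', '7')]

Multiple groups make `findall` return tuples — one 3-tuple for each match.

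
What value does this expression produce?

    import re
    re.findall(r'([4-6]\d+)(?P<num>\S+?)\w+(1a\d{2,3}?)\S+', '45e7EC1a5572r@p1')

Pattern: a character in [4-6], then one or more of a digit (captured); then one or more of a non-whitespace character (lazy) (captured as 'num'); then one or more of a word character; then the literal '1a', then 2 to 3 of a digit (lazy) (captured); then one or more of a non-whitespace character.
Lazy quantifiers expand one character at a time until the remainder of the pattern can match.
Matches: at [0:16] match '45e7EC1a5572r@p1', groups = ('45', 'e', '1a55').
Multiple groups make `findall` return tuples — one 3-tuple for the one match.

[('45', 'e', '1a55')]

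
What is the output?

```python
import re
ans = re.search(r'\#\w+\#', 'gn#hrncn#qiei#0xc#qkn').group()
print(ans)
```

`search` walks the string left to right and returns the first match it finds.
The match spans [2:9] → '#hrncn#'.

#hrncn#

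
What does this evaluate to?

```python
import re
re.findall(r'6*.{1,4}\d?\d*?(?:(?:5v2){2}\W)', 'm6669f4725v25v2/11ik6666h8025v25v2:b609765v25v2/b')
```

Pattern: zero or more of the literal '6', then 1 to 4 of any character; then optionally a digit, then zero or more of a digit (lazy); then the literal '5v2' repeated 2 times, then a non-word character (non-capturing group).
Since nothing is captured, `findall` lists the 3 matched substrings directly.

['6669f4725v25v2/', '6666h8025v25v2:', 'b609765v25v2/']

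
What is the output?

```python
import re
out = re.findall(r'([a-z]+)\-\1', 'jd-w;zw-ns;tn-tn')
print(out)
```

['tn']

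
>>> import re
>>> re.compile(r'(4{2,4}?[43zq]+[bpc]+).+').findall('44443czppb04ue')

['44443c']

The pattern matches 2 to 4 of a literal '4' (lazy), then one or more of one of [43zq], then one or more of one of [bpc] (captured); then one or more of any character.
Scanning left to right: at [0:14] match '44443czppb04ue', group 1 = '44443c'.
Because there's exactly one group, `findall` drops the full match and keeps group 1 from the one hit.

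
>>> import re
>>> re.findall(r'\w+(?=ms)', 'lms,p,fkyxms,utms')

Lookahead/lookbehind check context without consuming it, so the matched span excludes the asserted characters.
Scanning left to right: at [0:1] → 'l'; at [6:10] → 'fkyx'; at [13:15] → 'ut'.
`findall` yields the raw match text (3 of them) because the pattern has no groups.

['l', 'fkyx', 'ut']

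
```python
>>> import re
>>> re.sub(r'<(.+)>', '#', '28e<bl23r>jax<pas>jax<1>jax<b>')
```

'28e#'

`sub` substitutes '#' at each match site.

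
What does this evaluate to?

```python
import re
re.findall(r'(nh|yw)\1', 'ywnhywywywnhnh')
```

['yw', 'nh']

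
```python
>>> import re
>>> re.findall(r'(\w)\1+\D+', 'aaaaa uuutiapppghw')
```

['a']

`\1` has to match the exact text group 1 already captured.
Walking the string: at [0:18] match 'aaaaa uuutiapppghw', group 1 = 'a'.
With a single group, `findall` returns only what that group captured — 1 item.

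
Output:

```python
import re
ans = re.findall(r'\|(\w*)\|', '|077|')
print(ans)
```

['077']

Walking the string: at [0:5] match '|077|', group 1 = '077'.
One capturing group, so `findall` returns just the captured substring from the one match — 1 in all.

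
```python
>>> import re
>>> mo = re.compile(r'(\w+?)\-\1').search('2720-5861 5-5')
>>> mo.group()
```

`\1` is not a pattern — it's the concrete string captured by group 1, re-applied verbatim.
`re.search` scans for the first position where the pattern succeeds.
The match spans [10:13] → '5-5'.
Captured: group 1 = '5'.

'5-5'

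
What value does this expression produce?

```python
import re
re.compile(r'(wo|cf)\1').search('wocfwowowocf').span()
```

(4, 8)

`\1` is not a pattern — it's the concrete string captured by group 1, re-applied verbatim.
The match spans [4:8] → 'wowo'.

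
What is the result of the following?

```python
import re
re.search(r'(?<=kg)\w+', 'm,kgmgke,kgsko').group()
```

'mgke'

The lookaround is zero-width — it requires the adjacent text to match without consuming it, so the asserted text isn't part of the match.
Unlike `match`, `search` isn't anchored — it looks for the pattern anywhere in the string.
The match spans [4:8] → 'mgke'.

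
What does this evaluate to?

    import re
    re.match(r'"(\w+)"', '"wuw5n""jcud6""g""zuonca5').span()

(0, 7)

`match` is anchored at position 0; if the pattern doesn't fit there, it returns None.
The match spans [0:7] → '"wuw5n"'.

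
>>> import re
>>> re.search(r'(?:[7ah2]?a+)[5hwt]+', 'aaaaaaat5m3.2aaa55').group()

'aaaaaaat5'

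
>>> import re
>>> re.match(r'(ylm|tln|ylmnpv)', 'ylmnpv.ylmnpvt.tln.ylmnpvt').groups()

('ylm',)

The match spans [0:3] → 'ylm'.
Captured: group 1 = 'ylm'.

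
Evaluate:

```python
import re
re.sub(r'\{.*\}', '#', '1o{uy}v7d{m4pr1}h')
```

'1o#h'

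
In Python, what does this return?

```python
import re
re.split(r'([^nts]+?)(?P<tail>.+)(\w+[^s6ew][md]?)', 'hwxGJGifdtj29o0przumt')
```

This matches one or more of any character except [nts] (lazy) (captured); then one or more of any character (captured as 'tail'); then one or more of a word character, then any character except [s6ew], then optionally one of [md] (captured).
Matches to split on: at [0:21] → 'hwxGJGifdtj29o0przumt'.
The group in the pattern means `split` returns the separators' captures alongside the pieces.

['', 'h', 'wxGJGifdtj29o0przu', 'mt', '']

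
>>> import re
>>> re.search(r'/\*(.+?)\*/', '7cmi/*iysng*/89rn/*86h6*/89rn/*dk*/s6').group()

'/*iysng*/'

The match spans [4:13] → '/*iysng*/'.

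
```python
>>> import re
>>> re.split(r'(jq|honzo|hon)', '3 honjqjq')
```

With a capturing group present, the delimiter's captured portion is kept in the result list.

['3 ', 'hon', '', 'jq', '', 'jq', '']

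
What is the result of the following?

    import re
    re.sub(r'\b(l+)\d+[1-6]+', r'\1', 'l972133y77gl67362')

This matches a word boundary (`\b`, zero-width); then one or more of a literal 'l' (captured); then one or more of a digit; then one or more of a character in [1-6].
Matches: at [0:7] → 'l972133'.
The replacement refers to a captured group, so each match is rewritten using its own captured text.

'ly77gl67362'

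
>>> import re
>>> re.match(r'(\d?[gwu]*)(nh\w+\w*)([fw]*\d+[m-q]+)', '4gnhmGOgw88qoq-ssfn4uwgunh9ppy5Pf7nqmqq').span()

(0, 14)

`re.match` won't scan ahead — the pattern has to work from the very first character.
The match spans [0:14] → '4gnhmGOgw88qoq'.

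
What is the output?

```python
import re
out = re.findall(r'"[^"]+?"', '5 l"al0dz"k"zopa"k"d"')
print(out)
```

['"al0dz"', '"zopa"', '"d"']

Scanning left to right: at [3:10] → '"al0dz"'; at [11:17] → '"zopa"'; at [18:21] → '"d"'.
No capturing groups, so `findall` returns the 3 full match strings.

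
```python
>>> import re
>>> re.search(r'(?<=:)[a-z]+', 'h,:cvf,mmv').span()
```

Lookahead/lookbehind check context without consuming it, so the matched span excludes the asserted characters.
`re.search` scans for the first position where the pattern succeeds.
The match spans [3:6] → 'cvf'.

(3, 6)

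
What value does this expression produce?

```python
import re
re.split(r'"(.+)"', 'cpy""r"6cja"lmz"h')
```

['cpy', '"r"6cja"lmz', 'h']

With a capturing group present, the delimiter's captured portion is kept in the result list.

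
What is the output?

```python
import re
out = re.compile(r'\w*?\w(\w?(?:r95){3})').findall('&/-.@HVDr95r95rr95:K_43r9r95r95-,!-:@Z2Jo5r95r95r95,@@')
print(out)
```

Pattern: zero or more of a word character (lazy), then a word character; then optionally a word character, then the literal 'r95' repeated 3 times (captured).
A non-greedy quantifier consumes as few characters as it can — just enough that the remainder of the pattern still matches from where it stops; whatever follows it matches normally.
Walking the string: at [37:51] match 'Z2Jo5r95r95r95', group 1 = '5r95r95r95'.
`findall` collects group 1 from the one match (1 total).

['5r95r95r95']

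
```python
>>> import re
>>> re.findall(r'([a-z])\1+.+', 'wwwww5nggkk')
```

['w']

After group 1 captures some text, `\1` only succeeds where that same text appears again.
Walking the string: at [0:11] match 'wwwww5nggkk', group 1 = 'w'.
One capturing group, so `findall` returns just the captured substring from the one match — 1 in all.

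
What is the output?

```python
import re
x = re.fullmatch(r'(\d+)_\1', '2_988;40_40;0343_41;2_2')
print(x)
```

None

`re.fullmatch` is like wrapping the pattern in `^…$` (in single-line mode).
Here there's no way to consume every character, so the call returns None.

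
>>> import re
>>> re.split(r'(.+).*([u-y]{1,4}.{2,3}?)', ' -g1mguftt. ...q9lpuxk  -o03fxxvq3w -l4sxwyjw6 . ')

['', ' -g1mguftt. ...q9lpuxk  -o03fxxvq3w -l4sxwyj', 'w6 ', '. ']

This matches one or more of any character (captured); then zero or more of any character; then 1 to 4 of a character in [u-y], then 2 to 3 of any character (lazy) (captured).
Matches to split on: at [0:47] → ' -g1mguftt. ...q9lpuxk  -o03fxxvq3w -l4sxwyjw6 '.
With a capturing group present, the delimiter's captured portion is kept in the result list.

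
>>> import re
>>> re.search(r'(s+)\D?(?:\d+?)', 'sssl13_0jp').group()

Pattern: one or more of a literal 's' (captured); then optionally a non-digit; then one or more of a digit (lazy) (non-capturing group).
Because the quantifier is non-greedy, it stops expanding at the earliest point where the rest of the pattern can succeed.
Unlike `match`, `search` isn't anchored — it looks for the pattern anywhere in the string.
The match spans [0:5] → 'sssl1'.
Captured: group 1 = 'sss'.

'sssl1'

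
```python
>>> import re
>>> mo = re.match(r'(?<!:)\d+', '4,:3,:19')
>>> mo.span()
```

(0, 1)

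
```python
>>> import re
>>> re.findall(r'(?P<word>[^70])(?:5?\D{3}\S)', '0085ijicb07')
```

['8']

The pattern matches any character except [70] (captured as 'word'); then optionally the literal '5', then exactly 3 of a non-digit, then a non-whitespace character (non-capturing group).
Walking the string: at [2:8] match '85ijic', group 1 = '8'.
With a single group, `findall` returns only what that group captured — 1 item.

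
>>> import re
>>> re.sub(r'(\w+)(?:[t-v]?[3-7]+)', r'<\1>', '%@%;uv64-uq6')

Pattern: one or more of a word character (captured); then optionally a character in [t-v], then one or more of a character in [3-7] (non-capturing group).
Matches: at [4:8] → 'uv64'; at [9:12] → 'uq6'.
The replacement refers to a captured group, so each match is rewritten using its own captured text.

'%@%;<uv6>-<uq>'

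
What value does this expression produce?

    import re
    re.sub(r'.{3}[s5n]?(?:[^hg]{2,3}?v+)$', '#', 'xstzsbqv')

Every occurrence is swapped for '#'.

'x#'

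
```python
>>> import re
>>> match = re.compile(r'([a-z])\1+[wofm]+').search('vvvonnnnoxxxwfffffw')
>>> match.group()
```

`\1` has to match the exact text group 1 already captured.
`re.search` scans for the first position where the pattern succeeds.
The match spans [0:4] → 'vvvo'.
Captured: group 1 = 'v'.

'vvvo'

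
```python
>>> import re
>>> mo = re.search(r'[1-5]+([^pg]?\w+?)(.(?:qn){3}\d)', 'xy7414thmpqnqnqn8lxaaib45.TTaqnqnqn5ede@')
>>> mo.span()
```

(3, 17)

The pattern matches one or more of a character in [1-5]; then optionally any character except [pg], then one or more of a word character (lazy) (captured); then any character, then the literal 'qn' repeated 3 times, then a digit (captured).
The match spans [3:17] → '414thmpqnqnqn8'.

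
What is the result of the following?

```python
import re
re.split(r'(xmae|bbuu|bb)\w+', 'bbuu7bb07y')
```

`|` is ordered: at each position the engine commits to the first alternative that works.
Matches to split on: at [0:10] → 'bbuu7bb07y'.
The group in the pattern means `split` returns the separators' captures alongside the pieces.

['', 'bbuu', '']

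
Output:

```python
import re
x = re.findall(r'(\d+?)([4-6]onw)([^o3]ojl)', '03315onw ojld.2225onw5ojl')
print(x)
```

This matches one or more of a digit (lazy) (captured); then a character in [4-6], then the literal 'onw' (captured); then any character except [o3], then the literal 'ojl' (captured).
Walking the string: at [0:12] match '03315onw ojl', groups = ('0331', '5onw', ' ojl'); at [14:25] match '2225onw5ojl', groups = ('222', '5onw', '5ojl').
Multiple groups make `findall` return tuples — one 3-tuple for each match.

[('0331', '5onw', ' ojl'), ('222', '5onw', '5ojl')]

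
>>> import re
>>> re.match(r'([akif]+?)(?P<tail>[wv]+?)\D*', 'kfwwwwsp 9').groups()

The match spans [0:9] → 'kfwwwwsp '.
Captured: group 1 = 'kf', group 2 = 'w'.

('kf', 'w')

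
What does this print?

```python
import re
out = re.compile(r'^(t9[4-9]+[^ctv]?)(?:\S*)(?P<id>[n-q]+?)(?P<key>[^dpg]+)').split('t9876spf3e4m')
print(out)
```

`re.split` interleaves the captured-group text with the surrounding fragments.

['', 't9876s', 'p', 'f3e4m', '']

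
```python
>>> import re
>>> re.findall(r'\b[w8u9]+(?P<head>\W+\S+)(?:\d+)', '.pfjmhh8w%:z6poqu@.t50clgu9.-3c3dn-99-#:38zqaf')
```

`findall` collects group 1 from the one match (1 total).

['-#:3']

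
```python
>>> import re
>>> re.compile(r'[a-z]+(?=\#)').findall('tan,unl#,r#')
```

The `(?=…)`/`(?<=…)` assertion just peeks at neighbouring text; it doesn't advance the match position.
`findall` yields the raw match text (2 of them) because the pattern has no groups.

['unl', 'r']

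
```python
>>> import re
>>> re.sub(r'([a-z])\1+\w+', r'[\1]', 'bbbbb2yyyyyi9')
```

'[b]'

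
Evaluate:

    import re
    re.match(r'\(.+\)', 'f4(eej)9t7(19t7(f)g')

`re.match` won't scan ahead — the pattern has to work from the very first character.
Here the string doesn't start with a match, so the call returns None.

None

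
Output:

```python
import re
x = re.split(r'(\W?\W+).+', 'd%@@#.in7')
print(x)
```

With a capturing group present, the delimiter's captured portion is kept in the result list.

['d', '%@@#.', '']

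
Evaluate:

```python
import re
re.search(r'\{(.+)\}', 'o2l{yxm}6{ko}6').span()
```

(3, 13)

`search` walks the string left to right and returns the first match it finds.
The match spans [3:13] → '{yxm}6{ko}'.
Captured: group 1 = 'yxm}6{ko'.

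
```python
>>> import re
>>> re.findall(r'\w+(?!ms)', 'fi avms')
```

['fi', 'avms']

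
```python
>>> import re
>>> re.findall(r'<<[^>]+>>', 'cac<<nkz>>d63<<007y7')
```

['<<nkz>>']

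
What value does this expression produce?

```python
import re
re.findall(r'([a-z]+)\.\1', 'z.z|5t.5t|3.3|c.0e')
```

['z']

`\1` is not a pattern — it's the concrete string captured by group 1, re-applied verbatim.
Scanning left to right: at [0:3] match 'z.z', group 1 = 'z'.
Because there's exactly one group, `findall` drops the full match and keeps group 1 from the one hit.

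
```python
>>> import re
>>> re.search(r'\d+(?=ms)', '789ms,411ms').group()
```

'789'

The `(?=…)`/`(?<=…)` assertion just peeks at neighbouring text; it doesn't advance the match position.
`re.search` scans for the first position where the pattern succeeds.
The match spans [0:3] → '789'.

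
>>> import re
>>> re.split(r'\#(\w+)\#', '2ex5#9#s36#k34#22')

['2ex5', '9', 's36', 'k34', '22']

Matches to split on: at [4:7] → '#9#'; at [10:15] → '#k34#'.
Because the pattern has a capturing group, `split` also inserts each captured text between the pieces.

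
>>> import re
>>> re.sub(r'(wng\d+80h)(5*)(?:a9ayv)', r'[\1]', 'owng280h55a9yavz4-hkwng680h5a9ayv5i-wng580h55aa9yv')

'owng280h55a9yavz4-hk[wng680h]5i-wng580h55aa9yv'

Each match is replaced using the text its own group 1 captured.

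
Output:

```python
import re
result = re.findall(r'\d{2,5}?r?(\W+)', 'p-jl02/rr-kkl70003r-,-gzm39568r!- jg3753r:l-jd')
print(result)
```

['/', '-,-', '!- ', ':']

This matches 2 to 5 of a digit (lazy), then optionally the literal 'r'; then one or more of a non-word character (captured).
Scanning left to right: at [4:7] match '02/', group 1 = '/'; at [13:22] match '70003r-,-', group 1 = '-,-'; at [25:34] match '39568r!- ', group 1 = '!- '; at [36:42] match '3753r:', group 1 = ':'.
`findall` collects group 1 from each match (4 total).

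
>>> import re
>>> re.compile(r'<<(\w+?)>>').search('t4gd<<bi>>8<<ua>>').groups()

('bi',)

`re.search` tries every starting position until one works.
The match spans [4:10] → '<<bi>>'.
Captured: group 1 = 'bi'.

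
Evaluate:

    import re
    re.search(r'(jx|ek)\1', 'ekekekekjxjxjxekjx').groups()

('ek',)

The backreference `\1` re-matches whatever the first group consumed, character for character.
Unlike `match`, `search` isn't anchored — it looks for the pattern anywhere in the string.
The match spans [0:4] → 'ekek'.
Captured: group 1 = 'ek'.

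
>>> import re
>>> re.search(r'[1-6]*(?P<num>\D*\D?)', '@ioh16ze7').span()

(0, 4)

This matches zero or more of a character in [1-6]; then zero or more of a non-digit, then optionally a non-digit (captured as 'num').
`search` walks the string left to right and returns the first match it finds.
The match spans [0:4] → '@ioh'.
Captured: group 1 = '@ioh'.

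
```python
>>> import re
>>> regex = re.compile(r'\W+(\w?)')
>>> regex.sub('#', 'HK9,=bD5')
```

'HK9#D5'

This matches one or more of a non-word character; then optionally a word character (captured).
Matches: at [3:6] → ',=b'.
`sub` substitutes '#' at each match site.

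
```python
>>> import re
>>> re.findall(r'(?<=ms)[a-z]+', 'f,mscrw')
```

['crw']

Because the assertion is zero-width, the text it checks is not consumed and won't appear in the result.
Since nothing is captured, `findall` lists the 1 matched substring directly.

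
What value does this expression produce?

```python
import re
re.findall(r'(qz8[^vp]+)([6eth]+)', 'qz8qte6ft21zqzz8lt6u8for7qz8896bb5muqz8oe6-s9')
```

This matches the literal 'qz8', then one or more of any character except [vp] (captured); then one or more of one of [6eth] (captured).
Matches: at [0:42] match 'qz8qte6ft21zqzz8lt6u8for7qz8896bb5muqz8oe6', groups = ('qz8qte6ft21zqzz8lt6u8for7qz8896bb5muqz8oe', '6').
Multiple groups make `findall` return tuples — one 2-tuple for the one match.

[('qz8qte6ft21zqzz8lt6u8for7qz8896bb5muqz8oe', '6')]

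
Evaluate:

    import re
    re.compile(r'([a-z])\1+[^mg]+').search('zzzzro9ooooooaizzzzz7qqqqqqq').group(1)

'z'

The match spans [0:28] → 'zzzzro9ooooooaizzzzz7qqqqqqq'.
Captured: group 1 = 'z'.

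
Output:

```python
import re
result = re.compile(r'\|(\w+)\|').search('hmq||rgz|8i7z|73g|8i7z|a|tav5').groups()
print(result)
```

('rgz',)

Unlike `match`, `search` isn't anchored — it looks for the pattern anywhere in the string.
The match spans [4:9] → '|rgz|'.
Captured: group 1 = 'rgz'.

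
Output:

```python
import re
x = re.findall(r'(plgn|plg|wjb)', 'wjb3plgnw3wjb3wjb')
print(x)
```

`|` is ordered: at each position the engine commits to the first alternative that works.
`findall` collects group 1 from each match (4 total).

['wjb', 'plgn', 'wjb', 'wjb']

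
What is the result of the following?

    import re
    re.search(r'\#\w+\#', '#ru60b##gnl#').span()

(0, 7)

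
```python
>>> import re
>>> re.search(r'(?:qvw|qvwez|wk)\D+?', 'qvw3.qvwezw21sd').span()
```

(5, 9)

Branches in `(...|...)` are attempted left-to-right; the first branch that allows the whole pattern to succeed is taken.
The match spans [5:9] → 'qvwe'.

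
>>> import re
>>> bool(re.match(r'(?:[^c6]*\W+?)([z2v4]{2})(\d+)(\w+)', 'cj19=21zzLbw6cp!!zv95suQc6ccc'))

This matches zero or more of any character except [c6], then one or more of a non-word character (lazy) (non-capturing group); then exactly 2 of one of [z2v4] (captured); then one or more of a digit (captured); then one or more of a word character (captured).
`re.match` only tries the pattern at the start of the string.
Here the string doesn't start with a match, so the call returns None, and `bool(None)` is False.

False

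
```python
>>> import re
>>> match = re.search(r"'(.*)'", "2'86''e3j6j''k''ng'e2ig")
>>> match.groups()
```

`re.search` tries every starting position until one works.
The match spans [1:19] → "'86''e3j6j''k''ng'".
Captured: group 1 = "86''e3j6j''k''ng".

("86''e3j6j''k''ng",)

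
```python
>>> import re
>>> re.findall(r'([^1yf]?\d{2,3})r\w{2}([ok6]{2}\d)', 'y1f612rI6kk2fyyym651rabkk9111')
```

[('612', 'kk2'), ('m651', 'kk9')]

Pattern: optionally any character except [1yf], then 2 to 3 of a digit (captured); then a literal 'r', then exactly 2 of a word character; then exactly 2 of one of [ok6], then a digit (captured).
Multiple groups make `findall` return tuples — one 2-tuple for each match.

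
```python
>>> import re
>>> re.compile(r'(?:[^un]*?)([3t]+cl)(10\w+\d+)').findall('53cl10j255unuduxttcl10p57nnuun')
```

The pattern matches zero or more of any character except [un] (lazy) (non-capturing group); then one or more of one of [3t], then the literal 'cl' (captured); then the literal '10', then one or more of a word character, then one or more of a digit (captured).
Scanning left to right: at [0:25] match '53cl10j255unuduxttcl10p57', groups = ('3cl', '10j255unuduxttcl10p57').
`findall` packs the 2 group values into a tuple for every match.

[('3cl', '10j255unuduxttcl10p57')]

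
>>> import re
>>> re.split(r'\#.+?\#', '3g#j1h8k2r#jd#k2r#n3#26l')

['3g', 'jd', 'n3#26l']

A non-greedy quantifier consumes as few characters as it can — just enough that the remainder of the pattern still matches from where it stops; whatever follows it matches normally.
The string is cut at each match, leaving 3 pieces.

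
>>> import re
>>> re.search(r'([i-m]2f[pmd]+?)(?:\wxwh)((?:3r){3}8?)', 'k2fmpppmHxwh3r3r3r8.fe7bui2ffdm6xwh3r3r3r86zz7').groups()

The match spans [0:19] → 'k2fmpppmHxwh3r3r3r8'.
Captured: group 1 = 'k2fmpppm', group 2 = '3r3r3r8'.

('k2fmpppm', '3r3r3r8')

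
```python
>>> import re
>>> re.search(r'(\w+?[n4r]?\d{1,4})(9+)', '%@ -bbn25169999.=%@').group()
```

The match spans [4:15] → 'bbn25169999'.

'bbn25169999'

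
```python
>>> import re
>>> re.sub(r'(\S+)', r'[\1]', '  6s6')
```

'  [6s6]'

This matches one or more of a non-whitespace character (captured).
`\1` in the replacement pulls in group 1's text for each match.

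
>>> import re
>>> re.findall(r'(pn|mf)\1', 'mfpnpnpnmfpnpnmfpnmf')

['pn', 'pn']

A backreference is literal: `\1` must see the identical characters the first group matched.
Walking the string: at [2:6] match 'pnpn', group 1 = 'pn'; at [10:14] match 'pnpn', group 1 = 'pn'.
`findall` collects group 1 from each match (2 total).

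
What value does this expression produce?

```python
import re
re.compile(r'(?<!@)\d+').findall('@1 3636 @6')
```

['3636']

The negative lookahead/lookbehind blocks any match where the forbidden context is present.
Since nothing is captured, `findall` lists the 1 matched substring directly.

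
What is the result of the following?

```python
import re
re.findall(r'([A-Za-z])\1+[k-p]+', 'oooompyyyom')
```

['o', 'y']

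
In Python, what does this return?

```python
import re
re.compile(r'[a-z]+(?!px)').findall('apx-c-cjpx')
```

['apx', 'c', 'cjpx']

The negative lookahead/lookbehind blocks any match where the forbidden context is present.
Since nothing is captured, `findall` lists the 3 matched substrings directly.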